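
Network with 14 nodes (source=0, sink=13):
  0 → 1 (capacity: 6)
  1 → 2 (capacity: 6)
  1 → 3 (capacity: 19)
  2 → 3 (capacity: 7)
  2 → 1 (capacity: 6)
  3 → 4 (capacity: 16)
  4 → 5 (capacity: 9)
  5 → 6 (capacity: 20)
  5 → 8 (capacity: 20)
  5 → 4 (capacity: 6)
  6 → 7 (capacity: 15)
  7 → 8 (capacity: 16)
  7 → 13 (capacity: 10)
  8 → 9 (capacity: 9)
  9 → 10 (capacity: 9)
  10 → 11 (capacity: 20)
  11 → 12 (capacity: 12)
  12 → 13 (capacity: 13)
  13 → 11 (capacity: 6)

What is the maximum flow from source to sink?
Maximum flow = 6

Max flow: 6

Flow assignment:
  0 → 1: 6/6
  1 → 3: 6/19
  3 → 4: 6/16
  4 → 5: 6/9
  5 → 6: 6/20
  6 → 7: 6/15
  7 → 13: 6/10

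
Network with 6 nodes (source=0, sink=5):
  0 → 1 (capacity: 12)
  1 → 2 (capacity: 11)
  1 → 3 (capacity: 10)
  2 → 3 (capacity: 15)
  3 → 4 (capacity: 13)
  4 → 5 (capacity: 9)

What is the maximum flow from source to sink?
Maximum flow = 9

Max flow: 9

Flow assignment:
  0 → 1: 9/12
  1 → 2: 2/11
  1 → 3: 7/10
  2 → 3: 2/15
  3 → 4: 9/13
  4 → 5: 9/9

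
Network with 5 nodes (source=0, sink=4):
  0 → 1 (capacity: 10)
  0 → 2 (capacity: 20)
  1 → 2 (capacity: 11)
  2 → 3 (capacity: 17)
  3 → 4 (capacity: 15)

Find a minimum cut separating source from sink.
Min cut value = 15, edges: (3,4)

Min cut value: 15
Partition: S = [0, 1, 2, 3], T = [4]
Cut edges: (3,4)

By max-flow min-cut theorem, max flow = min cut = 15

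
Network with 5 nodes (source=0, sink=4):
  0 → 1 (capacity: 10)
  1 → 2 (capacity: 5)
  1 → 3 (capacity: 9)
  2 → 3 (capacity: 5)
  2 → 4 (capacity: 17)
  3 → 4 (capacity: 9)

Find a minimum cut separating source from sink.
Min cut value = 10, edges: (0,1)

Min cut value: 10
Partition: S = [0], T = [1, 2, 3, 4]
Cut edges: (0,1)

By max-flow min-cut theorem, max flow = min cut = 10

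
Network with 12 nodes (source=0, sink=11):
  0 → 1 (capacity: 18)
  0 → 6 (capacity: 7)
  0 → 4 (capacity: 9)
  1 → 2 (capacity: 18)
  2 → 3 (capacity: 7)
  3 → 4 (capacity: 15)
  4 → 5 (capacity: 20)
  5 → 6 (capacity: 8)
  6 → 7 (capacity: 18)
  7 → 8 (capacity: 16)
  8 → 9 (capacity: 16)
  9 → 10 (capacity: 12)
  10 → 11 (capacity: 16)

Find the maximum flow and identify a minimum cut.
Max flow = 12, Min cut edges: (9,10)

Maximum flow: 12
Minimum cut: (9,10)
Partition: S = [0, 1, 2, 3, 4, 5, 6, 7, 8, 9], T = [10, 11]

Max-flow min-cut theorem verified: both equal 12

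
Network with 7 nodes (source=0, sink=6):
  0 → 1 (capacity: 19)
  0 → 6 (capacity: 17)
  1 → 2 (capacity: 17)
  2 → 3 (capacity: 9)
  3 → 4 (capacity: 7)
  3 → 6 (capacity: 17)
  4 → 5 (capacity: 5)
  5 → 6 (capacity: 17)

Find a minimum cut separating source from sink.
Min cut value = 26, edges: (0,6), (2,3)

Min cut value: 26
Partition: S = [0, 1, 2], T = [3, 4, 5, 6]
Cut edges: (0,6), (2,3)

By max-flow min-cut theorem, max flow = min cut = 26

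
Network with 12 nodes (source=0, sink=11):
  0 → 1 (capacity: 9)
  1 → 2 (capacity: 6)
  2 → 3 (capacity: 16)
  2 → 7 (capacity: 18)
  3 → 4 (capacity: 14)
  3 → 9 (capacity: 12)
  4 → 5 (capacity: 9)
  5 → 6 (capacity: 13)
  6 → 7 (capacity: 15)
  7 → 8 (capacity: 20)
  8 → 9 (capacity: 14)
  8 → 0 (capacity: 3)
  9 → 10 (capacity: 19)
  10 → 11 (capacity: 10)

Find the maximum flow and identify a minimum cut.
Max flow = 6, Min cut edges: (1,2)

Maximum flow: 6
Minimum cut: (1,2)
Partition: S = [0, 1], T = [2, 3, 4, 5, 6, 7, 8, 9, 10, 11]

Max-flow min-cut theorem verified: both equal 6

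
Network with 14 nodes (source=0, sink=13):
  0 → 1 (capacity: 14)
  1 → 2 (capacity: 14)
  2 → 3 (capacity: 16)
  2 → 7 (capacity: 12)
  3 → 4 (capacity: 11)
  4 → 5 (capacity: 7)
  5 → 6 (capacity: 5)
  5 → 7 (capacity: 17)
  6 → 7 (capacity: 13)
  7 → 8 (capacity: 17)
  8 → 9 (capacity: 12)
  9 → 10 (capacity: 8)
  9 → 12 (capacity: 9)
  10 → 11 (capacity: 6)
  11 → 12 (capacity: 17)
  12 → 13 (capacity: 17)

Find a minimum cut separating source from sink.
Min cut value = 12, edges: (8,9)

Min cut value: 12
Partition: S = [0, 1, 2, 3, 4, 5, 6, 7, 8], T = [9, 10, 11, 12, 13]
Cut edges: (8,9)

By max-flow min-cut theorem, max flow = min cut = 12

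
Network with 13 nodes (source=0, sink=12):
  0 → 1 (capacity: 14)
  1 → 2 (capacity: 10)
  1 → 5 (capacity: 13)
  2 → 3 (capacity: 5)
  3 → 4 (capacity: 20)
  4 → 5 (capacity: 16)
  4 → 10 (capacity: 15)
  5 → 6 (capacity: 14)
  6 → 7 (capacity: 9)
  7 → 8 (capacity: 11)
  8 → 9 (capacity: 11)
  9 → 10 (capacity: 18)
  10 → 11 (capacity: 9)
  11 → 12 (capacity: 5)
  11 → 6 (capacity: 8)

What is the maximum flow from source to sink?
Maximum flow = 5

Max flow: 5

Flow assignment:
  0 → 1: 5/14
  1 → 2: 5/10
  2 → 3: 5/5
  3 → 4: 5/20
  4 → 5: 5/16
  5 → 6: 5/14
  6 → 7: 9/9
  7 → 8: 9/11
  8 → 9: 9/11
  9 → 10: 9/18
  10 → 11: 9/9
  11 → 12: 5/5
  11 → 6: 4/8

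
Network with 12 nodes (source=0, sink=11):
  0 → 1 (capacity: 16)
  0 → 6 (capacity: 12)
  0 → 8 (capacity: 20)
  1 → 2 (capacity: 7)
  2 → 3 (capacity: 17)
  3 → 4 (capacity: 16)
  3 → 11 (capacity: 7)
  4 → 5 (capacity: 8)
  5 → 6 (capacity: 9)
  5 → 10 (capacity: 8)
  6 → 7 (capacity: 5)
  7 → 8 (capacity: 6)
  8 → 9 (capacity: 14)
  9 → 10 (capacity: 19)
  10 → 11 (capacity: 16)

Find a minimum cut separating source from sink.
Min cut value = 21, edges: (1,2), (8,9)

Min cut value: 21
Partition: S = [0, 1, 6, 7, 8], T = [2, 3, 4, 5, 9, 10, 11]
Cut edges: (1,2), (8,9)

By max-flow min-cut theorem, max flow = min cut = 21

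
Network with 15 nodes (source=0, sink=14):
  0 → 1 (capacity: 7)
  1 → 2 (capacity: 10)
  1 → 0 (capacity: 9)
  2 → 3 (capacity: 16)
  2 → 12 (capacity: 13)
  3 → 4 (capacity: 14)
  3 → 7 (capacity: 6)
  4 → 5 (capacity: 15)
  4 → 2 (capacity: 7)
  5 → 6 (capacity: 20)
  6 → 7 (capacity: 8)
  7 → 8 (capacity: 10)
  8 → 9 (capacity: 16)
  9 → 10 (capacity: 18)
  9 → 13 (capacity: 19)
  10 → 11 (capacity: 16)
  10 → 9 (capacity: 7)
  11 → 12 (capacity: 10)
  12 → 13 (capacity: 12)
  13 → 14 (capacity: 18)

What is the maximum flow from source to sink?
Maximum flow = 7

Max flow: 7

Flow assignment:
  0 → 1: 7/7
  1 → 2: 7/10
  2 → 12: 7/13
  12 → 13: 7/12
  13 → 14: 7/18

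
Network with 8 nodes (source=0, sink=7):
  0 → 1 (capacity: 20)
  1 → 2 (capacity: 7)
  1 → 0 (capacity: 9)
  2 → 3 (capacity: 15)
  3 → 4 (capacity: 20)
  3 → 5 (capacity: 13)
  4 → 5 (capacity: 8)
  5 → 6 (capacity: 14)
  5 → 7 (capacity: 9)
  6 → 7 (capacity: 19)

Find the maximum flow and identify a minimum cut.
Max flow = 7, Min cut edges: (1,2)

Maximum flow: 7
Minimum cut: (1,2)
Partition: S = [0, 1], T = [2, 3, 4, 5, 6, 7]

Max-flow min-cut theorem verified: both equal 7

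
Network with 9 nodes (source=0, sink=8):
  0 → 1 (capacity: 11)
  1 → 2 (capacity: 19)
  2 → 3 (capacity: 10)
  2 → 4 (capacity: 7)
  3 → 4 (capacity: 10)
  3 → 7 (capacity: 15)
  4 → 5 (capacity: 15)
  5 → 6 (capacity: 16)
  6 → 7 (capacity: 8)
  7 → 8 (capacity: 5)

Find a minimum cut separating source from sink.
Min cut value = 5, edges: (7,8)

Min cut value: 5
Partition: S = [0, 1, 2, 3, 4, 5, 6, 7], T = [8]
Cut edges: (7,8)

By max-flow min-cut theorem, max flow = min cut = 5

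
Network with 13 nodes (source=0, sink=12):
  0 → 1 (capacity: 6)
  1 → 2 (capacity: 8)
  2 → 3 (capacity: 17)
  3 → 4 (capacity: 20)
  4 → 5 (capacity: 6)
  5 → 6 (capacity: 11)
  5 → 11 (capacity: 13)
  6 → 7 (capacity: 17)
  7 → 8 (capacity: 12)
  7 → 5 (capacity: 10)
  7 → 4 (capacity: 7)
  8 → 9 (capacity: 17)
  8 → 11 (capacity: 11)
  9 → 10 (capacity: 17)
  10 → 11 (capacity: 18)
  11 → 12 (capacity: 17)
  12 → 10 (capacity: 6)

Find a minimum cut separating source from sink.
Min cut value = 6, edges: (4,5)

Min cut value: 6
Partition: S = [0, 1, 2, 3, 4], T = [5, 6, 7, 8, 9, 10, 11, 12]
Cut edges: (4,5)

By max-flow min-cut theorem, max flow = min cut = 6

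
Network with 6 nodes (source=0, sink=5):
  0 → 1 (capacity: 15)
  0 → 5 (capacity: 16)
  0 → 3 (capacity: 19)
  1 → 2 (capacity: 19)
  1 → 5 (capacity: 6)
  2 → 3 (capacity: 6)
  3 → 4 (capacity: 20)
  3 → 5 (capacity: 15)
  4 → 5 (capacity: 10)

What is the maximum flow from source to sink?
Maximum flow = 47

Max flow: 47

Flow assignment:
  0 → 1: 12/15
  0 → 5: 16/16
  0 → 3: 19/19
  1 → 2: 6/19
  1 → 5: 6/6
  2 → 3: 6/6
  3 → 4: 10/20
  3 → 5: 15/15
  4 → 5: 10/10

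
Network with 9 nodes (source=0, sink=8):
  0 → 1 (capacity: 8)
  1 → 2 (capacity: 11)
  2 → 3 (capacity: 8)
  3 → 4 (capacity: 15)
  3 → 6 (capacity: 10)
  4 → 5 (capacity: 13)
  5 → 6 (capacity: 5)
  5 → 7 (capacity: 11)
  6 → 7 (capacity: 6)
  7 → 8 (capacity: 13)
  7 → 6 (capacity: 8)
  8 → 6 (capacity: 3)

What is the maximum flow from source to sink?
Maximum flow = 8

Max flow: 8

Flow assignment:
  0 → 1: 8/8
  1 → 2: 8/11
  2 → 3: 8/8
  3 → 4: 2/15
  3 → 6: 6/10
  4 → 5: 2/13
  5 → 7: 2/11
  6 → 7: 6/6
  7 → 8: 8/13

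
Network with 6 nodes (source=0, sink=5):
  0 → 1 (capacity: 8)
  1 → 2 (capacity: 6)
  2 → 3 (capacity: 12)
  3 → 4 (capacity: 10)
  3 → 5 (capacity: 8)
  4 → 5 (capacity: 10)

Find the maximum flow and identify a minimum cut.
Max flow = 6, Min cut edges: (1,2)

Maximum flow: 6
Minimum cut: (1,2)
Partition: S = [0, 1], T = [2, 3, 4, 5]

Max-flow min-cut theorem verified: both equal 6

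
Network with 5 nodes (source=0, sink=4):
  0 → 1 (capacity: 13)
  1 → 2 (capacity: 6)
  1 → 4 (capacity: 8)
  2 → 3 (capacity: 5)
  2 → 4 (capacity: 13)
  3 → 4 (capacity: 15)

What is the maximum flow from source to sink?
Maximum flow = 13

Max flow: 13

Flow assignment:
  0 → 1: 13/13
  1 → 2: 5/6
  1 → 4: 8/8
  2 → 4: 5/13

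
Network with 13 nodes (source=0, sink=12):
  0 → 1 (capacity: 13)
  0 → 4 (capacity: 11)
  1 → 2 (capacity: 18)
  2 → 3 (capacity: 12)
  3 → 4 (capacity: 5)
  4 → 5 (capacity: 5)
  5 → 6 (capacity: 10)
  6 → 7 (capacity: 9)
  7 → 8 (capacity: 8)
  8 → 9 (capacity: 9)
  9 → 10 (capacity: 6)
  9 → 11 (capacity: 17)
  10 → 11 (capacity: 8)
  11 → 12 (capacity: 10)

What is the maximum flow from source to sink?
Maximum flow = 5

Max flow: 5

Flow assignment:
  0 → 1: 5/13
  1 → 2: 5/18
  2 → 3: 5/12
  3 → 4: 5/5
  4 → 5: 5/5
  5 → 6: 5/10
  6 → 7: 5/9
  7 → 8: 5/8
  8 → 9: 5/9
  9 → 11: 5/17
  11 → 12: 5/10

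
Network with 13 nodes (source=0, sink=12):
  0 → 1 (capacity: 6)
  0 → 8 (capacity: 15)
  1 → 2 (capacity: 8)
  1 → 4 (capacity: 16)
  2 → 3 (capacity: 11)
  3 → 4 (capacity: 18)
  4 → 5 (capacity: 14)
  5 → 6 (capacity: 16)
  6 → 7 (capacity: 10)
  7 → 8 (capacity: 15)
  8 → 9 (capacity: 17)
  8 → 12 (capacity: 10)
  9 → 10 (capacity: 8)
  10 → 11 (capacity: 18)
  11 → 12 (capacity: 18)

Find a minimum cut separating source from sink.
Min cut value = 18, edges: (8,12), (9,10)

Min cut value: 18
Partition: S = [0, 1, 2, 3, 4, 5, 6, 7, 8, 9], T = [10, 11, 12]
Cut edges: (8,12), (9,10)

By max-flow min-cut theorem, max flow = min cut = 18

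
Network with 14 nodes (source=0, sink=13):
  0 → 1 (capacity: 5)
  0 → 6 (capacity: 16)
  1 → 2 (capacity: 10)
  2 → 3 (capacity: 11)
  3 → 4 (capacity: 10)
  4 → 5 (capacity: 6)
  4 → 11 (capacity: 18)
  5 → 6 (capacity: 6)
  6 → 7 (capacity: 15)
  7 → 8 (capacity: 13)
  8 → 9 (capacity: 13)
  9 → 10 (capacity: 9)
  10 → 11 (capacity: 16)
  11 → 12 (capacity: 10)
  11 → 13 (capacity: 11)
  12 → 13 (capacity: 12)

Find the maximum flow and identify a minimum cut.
Max flow = 14, Min cut edges: (0,1), (9,10)

Maximum flow: 14
Minimum cut: (0,1), (9,10)
Partition: S = [0, 5, 6, 7, 8, 9], T = [1, 2, 3, 4, 10, 11, 12, 13]

Max-flow min-cut theorem verified: both equal 14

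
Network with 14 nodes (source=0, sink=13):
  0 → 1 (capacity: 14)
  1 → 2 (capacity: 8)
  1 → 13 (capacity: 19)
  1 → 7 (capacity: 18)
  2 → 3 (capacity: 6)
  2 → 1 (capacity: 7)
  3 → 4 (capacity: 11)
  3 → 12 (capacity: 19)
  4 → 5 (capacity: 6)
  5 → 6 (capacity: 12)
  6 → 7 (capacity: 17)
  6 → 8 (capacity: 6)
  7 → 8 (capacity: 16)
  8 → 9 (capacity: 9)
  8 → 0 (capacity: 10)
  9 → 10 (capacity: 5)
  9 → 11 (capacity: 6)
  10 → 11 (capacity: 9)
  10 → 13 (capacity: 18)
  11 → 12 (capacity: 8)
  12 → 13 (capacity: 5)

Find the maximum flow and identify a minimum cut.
Max flow = 14, Min cut edges: (0,1)

Maximum flow: 14
Minimum cut: (0,1)
Partition: S = [0], T = [1, 2, 3, 4, 5, 6, 7, 8, 9, 10, 11, 12, 13]

Max-flow min-cut theorem verified: both equal 14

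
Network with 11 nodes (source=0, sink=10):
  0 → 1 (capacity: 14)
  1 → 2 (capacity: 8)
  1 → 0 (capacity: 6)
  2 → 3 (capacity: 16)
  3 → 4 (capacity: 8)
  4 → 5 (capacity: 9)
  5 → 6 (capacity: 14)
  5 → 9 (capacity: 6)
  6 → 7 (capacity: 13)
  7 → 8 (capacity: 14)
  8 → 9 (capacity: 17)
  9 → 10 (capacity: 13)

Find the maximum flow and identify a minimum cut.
Max flow = 8, Min cut edges: (3,4)

Maximum flow: 8
Minimum cut: (3,4)
Partition: S = [0, 1, 2, 3], T = [4, 5, 6, 7, 8, 9, 10]

Max-flow min-cut theorem verified: both equal 8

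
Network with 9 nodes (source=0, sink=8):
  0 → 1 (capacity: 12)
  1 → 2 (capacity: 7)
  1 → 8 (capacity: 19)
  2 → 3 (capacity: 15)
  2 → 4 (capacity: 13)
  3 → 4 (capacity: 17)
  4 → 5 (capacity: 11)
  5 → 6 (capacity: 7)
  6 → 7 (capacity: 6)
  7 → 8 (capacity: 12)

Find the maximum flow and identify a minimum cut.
Max flow = 12, Min cut edges: (0,1)

Maximum flow: 12
Minimum cut: (0,1)
Partition: S = [0], T = [1, 2, 3, 4, 5, 6, 7, 8]

Max-flow min-cut theorem verified: both equal 12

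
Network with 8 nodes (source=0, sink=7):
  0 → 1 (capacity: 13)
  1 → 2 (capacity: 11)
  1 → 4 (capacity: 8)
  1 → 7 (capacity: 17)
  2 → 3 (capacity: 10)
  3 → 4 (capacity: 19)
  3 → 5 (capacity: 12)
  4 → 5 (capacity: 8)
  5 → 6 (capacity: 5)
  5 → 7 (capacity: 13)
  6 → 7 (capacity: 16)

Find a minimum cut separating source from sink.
Min cut value = 13, edges: (0,1)

Min cut value: 13
Partition: S = [0], T = [1, 2, 3, 4, 5, 6, 7]
Cut edges: (0,1)

By max-flow min-cut theorem, max flow = min cut = 13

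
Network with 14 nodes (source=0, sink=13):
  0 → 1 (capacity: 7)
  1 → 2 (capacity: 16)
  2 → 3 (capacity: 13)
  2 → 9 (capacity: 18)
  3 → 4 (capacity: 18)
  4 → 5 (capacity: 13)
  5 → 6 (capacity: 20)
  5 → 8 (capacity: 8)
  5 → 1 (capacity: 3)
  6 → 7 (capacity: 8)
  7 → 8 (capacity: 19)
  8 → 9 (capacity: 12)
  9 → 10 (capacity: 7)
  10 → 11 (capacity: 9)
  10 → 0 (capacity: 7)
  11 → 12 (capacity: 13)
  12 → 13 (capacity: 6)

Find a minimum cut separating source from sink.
Min cut value = 6, edges: (12,13)

Min cut value: 6
Partition: S = [0, 1, 2, 3, 4, 5, 6, 7, 8, 9, 10, 11, 12], T = [13]
Cut edges: (12,13)

By max-flow min-cut theorem, max flow = min cut = 6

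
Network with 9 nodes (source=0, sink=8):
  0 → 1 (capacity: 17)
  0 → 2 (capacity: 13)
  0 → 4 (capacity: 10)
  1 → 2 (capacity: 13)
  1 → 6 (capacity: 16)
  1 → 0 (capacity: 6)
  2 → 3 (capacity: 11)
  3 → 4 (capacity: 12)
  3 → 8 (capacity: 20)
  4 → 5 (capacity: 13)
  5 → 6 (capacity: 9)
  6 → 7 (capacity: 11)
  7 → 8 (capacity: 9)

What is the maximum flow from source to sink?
Maximum flow = 20

Max flow: 20

Flow assignment:
  0 → 2: 11/13
  0 → 4: 9/10
  2 → 3: 11/11
  3 → 8: 11/20
  4 → 5: 9/13
  5 → 6: 9/9
  6 → 7: 9/11
  7 → 8: 9/9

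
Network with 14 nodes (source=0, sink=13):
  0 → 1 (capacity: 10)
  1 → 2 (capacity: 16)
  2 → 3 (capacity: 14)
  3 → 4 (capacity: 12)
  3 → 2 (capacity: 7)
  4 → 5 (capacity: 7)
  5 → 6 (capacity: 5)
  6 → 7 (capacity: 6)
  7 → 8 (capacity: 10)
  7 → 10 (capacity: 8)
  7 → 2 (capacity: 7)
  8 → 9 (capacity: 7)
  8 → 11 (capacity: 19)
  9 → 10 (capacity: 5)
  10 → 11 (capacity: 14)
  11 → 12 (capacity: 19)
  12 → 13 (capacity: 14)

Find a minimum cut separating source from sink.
Min cut value = 5, edges: (5,6)

Min cut value: 5
Partition: S = [0, 1, 2, 3, 4, 5], T = [6, 7, 8, 9, 10, 11, 12, 13]
Cut edges: (5,6)

By max-flow min-cut theorem, max flow = min cut = 5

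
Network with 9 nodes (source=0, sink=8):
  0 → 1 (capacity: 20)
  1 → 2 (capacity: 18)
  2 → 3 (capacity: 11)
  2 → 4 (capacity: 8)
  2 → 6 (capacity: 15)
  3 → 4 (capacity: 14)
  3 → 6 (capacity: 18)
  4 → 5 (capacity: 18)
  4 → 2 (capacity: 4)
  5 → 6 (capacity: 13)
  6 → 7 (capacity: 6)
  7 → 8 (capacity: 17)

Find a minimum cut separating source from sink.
Min cut value = 6, edges: (6,7)

Min cut value: 6
Partition: S = [0, 1, 2, 3, 4, 5, 6], T = [7, 8]
Cut edges: (6,7)

By max-flow min-cut theorem, max flow = min cut = 6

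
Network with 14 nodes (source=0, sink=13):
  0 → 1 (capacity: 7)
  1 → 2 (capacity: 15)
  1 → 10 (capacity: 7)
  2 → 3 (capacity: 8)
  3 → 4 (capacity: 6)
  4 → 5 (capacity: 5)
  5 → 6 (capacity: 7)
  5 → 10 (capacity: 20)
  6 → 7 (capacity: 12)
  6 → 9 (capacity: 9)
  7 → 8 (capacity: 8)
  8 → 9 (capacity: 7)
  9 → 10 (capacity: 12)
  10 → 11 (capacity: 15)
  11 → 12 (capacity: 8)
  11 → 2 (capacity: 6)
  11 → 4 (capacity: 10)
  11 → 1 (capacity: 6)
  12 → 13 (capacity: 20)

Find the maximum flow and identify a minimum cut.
Max flow = 7, Min cut edges: (0,1)

Maximum flow: 7
Minimum cut: (0,1)
Partition: S = [0], T = [1, 2, 3, 4, 5, 6, 7, 8, 9, 10, 11, 12, 13]

Max-flow min-cut theorem verified: both equal 7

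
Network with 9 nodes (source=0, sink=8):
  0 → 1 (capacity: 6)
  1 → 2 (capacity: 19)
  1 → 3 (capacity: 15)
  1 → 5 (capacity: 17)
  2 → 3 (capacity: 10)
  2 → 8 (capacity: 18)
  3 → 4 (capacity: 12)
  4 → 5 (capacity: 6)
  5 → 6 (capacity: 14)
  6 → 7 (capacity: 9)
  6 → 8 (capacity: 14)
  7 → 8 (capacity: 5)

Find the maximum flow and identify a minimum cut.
Max flow = 6, Min cut edges: (0,1)

Maximum flow: 6
Minimum cut: (0,1)
Partition: S = [0], T = [1, 2, 3, 4, 5, 6, 7, 8]

Max-flow min-cut theorem verified: both equal 6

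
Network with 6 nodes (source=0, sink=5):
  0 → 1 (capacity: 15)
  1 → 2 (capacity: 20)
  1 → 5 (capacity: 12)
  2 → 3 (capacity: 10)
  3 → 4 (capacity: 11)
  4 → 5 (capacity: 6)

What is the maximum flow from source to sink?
Maximum flow = 15

Max flow: 15

Flow assignment:
  0 → 1: 15/15
  1 → 2: 3/20
  1 → 5: 12/12
  2 → 3: 3/10
  3 → 4: 3/11
  4 → 5: 3/6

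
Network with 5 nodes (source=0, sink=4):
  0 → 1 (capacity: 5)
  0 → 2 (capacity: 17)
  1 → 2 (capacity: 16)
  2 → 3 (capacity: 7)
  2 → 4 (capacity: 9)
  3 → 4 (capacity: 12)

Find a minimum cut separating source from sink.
Min cut value = 16, edges: (2,3), (2,4)

Min cut value: 16
Partition: S = [0, 1, 2], T = [3, 4]
Cut edges: (2,3), (2,4)

By max-flow min-cut theorem, max flow = min cut = 16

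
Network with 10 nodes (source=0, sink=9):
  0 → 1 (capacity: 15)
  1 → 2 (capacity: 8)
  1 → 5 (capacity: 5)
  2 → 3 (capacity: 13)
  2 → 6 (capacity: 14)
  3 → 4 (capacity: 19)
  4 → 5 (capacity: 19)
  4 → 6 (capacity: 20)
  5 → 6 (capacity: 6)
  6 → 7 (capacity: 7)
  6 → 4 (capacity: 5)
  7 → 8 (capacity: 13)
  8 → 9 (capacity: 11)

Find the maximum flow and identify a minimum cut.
Max flow = 7, Min cut edges: (6,7)

Maximum flow: 7
Minimum cut: (6,7)
Partition: S = [0, 1, 2, 3, 4, 5, 6], T = [7, 8, 9]

Max-flow min-cut theorem verified: both equal 7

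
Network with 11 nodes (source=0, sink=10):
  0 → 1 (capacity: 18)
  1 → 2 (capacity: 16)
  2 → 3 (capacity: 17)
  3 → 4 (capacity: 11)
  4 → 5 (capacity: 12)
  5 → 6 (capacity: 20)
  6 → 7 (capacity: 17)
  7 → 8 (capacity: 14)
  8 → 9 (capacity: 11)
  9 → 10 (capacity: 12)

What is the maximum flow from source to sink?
Maximum flow = 11

Max flow: 11

Flow assignment:
  0 → 1: 11/18
  1 → 2: 11/16
  2 → 3: 11/17
  3 → 4: 11/11
  4 → 5: 11/12
  5 → 6: 11/20
  6 → 7: 11/17
  7 → 8: 11/14
  8 → 9: 11/11
  9 → 10: 11/12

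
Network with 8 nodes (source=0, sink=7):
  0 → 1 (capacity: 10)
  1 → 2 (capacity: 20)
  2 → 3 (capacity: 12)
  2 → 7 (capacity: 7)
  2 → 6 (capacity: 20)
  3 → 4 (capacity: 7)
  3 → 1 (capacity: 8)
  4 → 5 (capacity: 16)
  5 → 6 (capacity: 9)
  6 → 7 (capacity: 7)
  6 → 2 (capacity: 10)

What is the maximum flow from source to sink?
Maximum flow = 10

Max flow: 10

Flow assignment:
  0 → 1: 10/10
  1 → 2: 10/20
  2 → 7: 7/7
  2 → 6: 3/20
  6 → 7: 3/7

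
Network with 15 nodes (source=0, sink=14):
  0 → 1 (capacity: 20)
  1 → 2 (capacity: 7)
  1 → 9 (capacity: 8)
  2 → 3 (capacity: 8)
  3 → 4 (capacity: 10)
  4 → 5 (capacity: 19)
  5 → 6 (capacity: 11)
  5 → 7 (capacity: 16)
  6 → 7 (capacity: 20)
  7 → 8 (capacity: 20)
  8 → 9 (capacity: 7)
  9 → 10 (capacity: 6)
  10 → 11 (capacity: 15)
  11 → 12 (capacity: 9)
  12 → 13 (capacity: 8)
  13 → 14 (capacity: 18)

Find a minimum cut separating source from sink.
Min cut value = 6, edges: (9,10)

Min cut value: 6
Partition: S = [0, 1, 2, 3, 4, 5, 6, 7, 8, 9], T = [10, 11, 12, 13, 14]
Cut edges: (9,10)

By max-flow min-cut theorem, max flow = min cut = 6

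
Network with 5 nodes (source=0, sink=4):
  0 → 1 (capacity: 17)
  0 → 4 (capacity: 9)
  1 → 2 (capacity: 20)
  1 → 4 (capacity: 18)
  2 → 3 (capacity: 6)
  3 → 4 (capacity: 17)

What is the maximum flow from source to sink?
Maximum flow = 26

Max flow: 26

Flow assignment:
  0 → 1: 17/17
  0 → 4: 9/9
  1 → 4: 17/18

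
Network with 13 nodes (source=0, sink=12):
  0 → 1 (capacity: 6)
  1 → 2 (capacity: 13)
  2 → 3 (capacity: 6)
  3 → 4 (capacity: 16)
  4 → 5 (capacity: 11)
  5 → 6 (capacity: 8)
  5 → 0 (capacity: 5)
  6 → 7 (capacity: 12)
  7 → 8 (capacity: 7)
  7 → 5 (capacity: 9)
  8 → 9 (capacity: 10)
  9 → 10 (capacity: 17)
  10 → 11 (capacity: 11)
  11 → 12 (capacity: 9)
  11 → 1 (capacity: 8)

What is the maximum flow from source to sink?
Maximum flow = 6

Max flow: 6

Flow assignment:
  0 → 1: 6/6
  1 → 2: 6/13
  2 → 3: 6/6
  3 → 4: 6/16
  4 → 5: 6/11
  5 → 6: 6/8
  6 → 7: 6/12
  7 → 8: 6/7
  8 → 9: 6/10
  9 → 10: 6/17
  10 → 11: 6/11
  11 → 12: 6/9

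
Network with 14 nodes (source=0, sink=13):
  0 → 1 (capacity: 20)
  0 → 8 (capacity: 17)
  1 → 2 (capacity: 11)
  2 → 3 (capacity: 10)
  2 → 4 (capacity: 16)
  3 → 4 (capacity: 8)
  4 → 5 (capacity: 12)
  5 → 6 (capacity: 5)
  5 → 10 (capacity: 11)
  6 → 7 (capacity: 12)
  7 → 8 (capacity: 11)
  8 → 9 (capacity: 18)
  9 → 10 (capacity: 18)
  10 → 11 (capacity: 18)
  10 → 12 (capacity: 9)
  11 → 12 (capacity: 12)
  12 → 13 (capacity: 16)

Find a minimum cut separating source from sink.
Min cut value = 16, edges: (12,13)

Min cut value: 16
Partition: S = [0, 1, 2, 3, 4, 5, 6, 7, 8, 9, 10, 11, 12], T = [13]
Cut edges: (12,13)

By max-flow min-cut theorem, max flow = min cut = 16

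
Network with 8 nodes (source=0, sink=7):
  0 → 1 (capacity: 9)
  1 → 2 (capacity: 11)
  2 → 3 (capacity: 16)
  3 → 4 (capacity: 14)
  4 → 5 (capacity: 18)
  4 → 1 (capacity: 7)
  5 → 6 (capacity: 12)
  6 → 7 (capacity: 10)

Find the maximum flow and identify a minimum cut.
Max flow = 9, Min cut edges: (0,1)

Maximum flow: 9
Minimum cut: (0,1)
Partition: S = [0], T = [1, 2, 3, 4, 5, 6, 7]

Max-flow min-cut theorem verified: both equal 9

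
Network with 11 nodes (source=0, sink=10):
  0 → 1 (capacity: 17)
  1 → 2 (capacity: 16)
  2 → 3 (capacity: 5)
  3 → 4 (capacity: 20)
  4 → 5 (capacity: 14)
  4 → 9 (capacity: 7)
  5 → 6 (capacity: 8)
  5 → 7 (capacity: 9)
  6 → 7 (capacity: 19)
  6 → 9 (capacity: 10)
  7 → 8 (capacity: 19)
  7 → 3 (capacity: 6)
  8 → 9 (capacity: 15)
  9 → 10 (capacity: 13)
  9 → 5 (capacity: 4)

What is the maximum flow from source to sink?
Maximum flow = 5

Max flow: 5

Flow assignment:
  0 → 1: 5/17
  1 → 2: 5/16
  2 → 3: 5/5
  3 → 4: 5/20
  4 → 9: 5/7
  9 → 10: 5/13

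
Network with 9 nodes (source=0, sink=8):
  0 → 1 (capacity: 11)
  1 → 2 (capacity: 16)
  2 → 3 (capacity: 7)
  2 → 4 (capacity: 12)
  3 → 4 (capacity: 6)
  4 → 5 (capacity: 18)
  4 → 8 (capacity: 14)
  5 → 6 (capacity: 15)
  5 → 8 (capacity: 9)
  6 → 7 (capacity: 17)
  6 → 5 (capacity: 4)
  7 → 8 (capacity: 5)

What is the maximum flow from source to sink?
Maximum flow = 11

Max flow: 11

Flow assignment:
  0 → 1: 11/11
  1 → 2: 11/16
  2 → 4: 11/12
  4 → 8: 11/14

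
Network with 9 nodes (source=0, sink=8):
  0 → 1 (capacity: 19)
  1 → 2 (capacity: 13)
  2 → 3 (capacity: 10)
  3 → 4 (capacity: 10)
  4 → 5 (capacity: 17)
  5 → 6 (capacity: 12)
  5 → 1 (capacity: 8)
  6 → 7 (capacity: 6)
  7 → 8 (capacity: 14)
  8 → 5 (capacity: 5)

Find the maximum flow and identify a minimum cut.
Max flow = 6, Min cut edges: (6,7)

Maximum flow: 6
Minimum cut: (6,7)
Partition: S = [0, 1, 2, 3, 4, 5, 6], T = [7, 8]

Max-flow min-cut theorem verified: both equal 6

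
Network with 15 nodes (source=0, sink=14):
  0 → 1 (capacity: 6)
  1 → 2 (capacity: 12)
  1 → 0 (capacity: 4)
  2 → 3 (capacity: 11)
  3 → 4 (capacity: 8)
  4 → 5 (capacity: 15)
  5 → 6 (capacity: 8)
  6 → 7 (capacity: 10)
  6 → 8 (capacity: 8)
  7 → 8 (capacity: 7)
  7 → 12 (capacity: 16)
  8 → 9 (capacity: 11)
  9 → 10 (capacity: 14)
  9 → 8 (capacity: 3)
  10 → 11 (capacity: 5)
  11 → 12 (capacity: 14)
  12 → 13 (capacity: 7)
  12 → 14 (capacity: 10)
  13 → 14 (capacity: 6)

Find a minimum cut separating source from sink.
Min cut value = 6, edges: (0,1)

Min cut value: 6
Partition: S = [0], T = [1, 2, 3, 4, 5, 6, 7, 8, 9, 10, 11, 12, 13, 14]
Cut edges: (0,1)

By max-flow min-cut theorem, max flow = min cut = 6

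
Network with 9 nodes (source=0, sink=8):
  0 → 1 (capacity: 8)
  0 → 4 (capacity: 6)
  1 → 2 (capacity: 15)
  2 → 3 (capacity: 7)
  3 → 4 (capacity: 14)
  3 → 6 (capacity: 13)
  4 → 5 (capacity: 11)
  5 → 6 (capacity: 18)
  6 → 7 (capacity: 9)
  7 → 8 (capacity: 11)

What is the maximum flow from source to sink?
Maximum flow = 9

Max flow: 9

Flow assignment:
  0 → 1: 7/8
  0 → 4: 2/6
  1 → 2: 7/15
  2 → 3: 7/7
  3 → 4: 4/14
  3 → 6: 3/13
  4 → 5: 6/11
  5 → 6: 6/18
  6 → 7: 9/9
  7 → 8: 9/11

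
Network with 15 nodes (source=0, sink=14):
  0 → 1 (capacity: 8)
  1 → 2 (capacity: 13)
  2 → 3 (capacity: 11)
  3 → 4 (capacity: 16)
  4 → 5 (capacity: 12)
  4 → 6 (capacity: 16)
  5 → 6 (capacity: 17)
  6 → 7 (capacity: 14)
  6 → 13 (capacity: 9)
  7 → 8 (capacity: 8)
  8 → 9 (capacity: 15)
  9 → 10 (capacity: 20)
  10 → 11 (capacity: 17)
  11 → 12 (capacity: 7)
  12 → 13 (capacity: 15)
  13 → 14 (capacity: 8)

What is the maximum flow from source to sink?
Maximum flow = 8

Max flow: 8

Flow assignment:
  0 → 1: 8/8
  1 → 2: 8/13
  2 → 3: 8/11
  3 → 4: 8/16
  4 → 6: 8/16
  6 → 13: 8/9
  13 → 14: 8/8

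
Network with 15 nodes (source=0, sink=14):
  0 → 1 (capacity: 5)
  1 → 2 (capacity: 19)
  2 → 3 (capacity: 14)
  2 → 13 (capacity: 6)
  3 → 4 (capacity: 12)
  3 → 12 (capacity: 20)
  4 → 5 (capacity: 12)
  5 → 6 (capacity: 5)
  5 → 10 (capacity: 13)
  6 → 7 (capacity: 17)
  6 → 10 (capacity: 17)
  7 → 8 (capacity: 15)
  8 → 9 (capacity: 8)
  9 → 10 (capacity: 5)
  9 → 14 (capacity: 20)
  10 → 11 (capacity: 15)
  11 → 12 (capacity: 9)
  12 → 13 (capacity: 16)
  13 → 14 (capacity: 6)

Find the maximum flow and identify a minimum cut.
Max flow = 5, Min cut edges: (0,1)

Maximum flow: 5
Minimum cut: (0,1)
Partition: S = [0], T = [1, 2, 3, 4, 5, 6, 7, 8, 9, 10, 11, 12, 13, 14]

Max-flow min-cut theorem verified: both equal 5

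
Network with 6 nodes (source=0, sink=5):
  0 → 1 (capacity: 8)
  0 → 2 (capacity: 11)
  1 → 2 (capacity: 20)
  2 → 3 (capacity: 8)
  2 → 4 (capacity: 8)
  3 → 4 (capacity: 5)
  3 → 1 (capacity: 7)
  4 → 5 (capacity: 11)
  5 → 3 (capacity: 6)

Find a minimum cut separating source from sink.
Min cut value = 11, edges: (4,5)

Min cut value: 11
Partition: S = [0, 1, 2, 3, 4], T = [5]
Cut edges: (4,5)

By max-flow min-cut theorem, max flow = min cut = 11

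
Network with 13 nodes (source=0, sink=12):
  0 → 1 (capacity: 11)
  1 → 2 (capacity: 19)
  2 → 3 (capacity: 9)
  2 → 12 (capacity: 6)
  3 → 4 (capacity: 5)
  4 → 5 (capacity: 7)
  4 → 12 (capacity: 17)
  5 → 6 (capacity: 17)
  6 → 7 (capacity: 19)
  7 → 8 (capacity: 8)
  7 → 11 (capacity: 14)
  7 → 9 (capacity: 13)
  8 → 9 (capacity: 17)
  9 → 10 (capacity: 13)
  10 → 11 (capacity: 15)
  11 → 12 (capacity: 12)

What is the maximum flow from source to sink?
Maximum flow = 11

Max flow: 11

Flow assignment:
  0 → 1: 11/11
  1 → 2: 11/19
  2 → 3: 5/9
  2 → 12: 6/6
  3 → 4: 5/5
  4 → 12: 5/17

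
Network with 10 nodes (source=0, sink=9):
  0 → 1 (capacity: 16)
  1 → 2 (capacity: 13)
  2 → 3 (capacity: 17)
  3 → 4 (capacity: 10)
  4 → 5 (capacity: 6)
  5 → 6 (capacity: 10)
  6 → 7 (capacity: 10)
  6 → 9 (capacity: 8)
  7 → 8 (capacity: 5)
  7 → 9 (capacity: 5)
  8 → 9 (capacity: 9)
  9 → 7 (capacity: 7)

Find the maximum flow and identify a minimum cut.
Max flow = 6, Min cut edges: (4,5)

Maximum flow: 6
Minimum cut: (4,5)
Partition: S = [0, 1, 2, 3, 4], T = [5, 6, 7, 8, 9]

Max-flow min-cut theorem verified: both equal 6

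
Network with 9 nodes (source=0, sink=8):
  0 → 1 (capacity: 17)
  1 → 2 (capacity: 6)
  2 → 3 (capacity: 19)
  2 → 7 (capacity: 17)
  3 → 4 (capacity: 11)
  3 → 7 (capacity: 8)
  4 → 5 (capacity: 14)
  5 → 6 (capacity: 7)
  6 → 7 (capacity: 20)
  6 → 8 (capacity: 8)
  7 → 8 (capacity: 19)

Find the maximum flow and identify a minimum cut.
Max flow = 6, Min cut edges: (1,2)

Maximum flow: 6
Minimum cut: (1,2)
Partition: S = [0, 1], T = [2, 3, 4, 5, 6, 7, 8]

Max-flow min-cut theorem verified: both equal 6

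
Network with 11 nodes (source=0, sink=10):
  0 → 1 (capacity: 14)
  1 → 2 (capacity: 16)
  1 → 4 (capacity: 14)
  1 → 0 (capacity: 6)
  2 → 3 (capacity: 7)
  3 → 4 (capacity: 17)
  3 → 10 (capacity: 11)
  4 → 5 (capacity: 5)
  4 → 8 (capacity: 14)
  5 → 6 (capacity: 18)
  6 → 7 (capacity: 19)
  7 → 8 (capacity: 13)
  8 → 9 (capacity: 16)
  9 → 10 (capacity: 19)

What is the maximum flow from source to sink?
Maximum flow = 14

Max flow: 14

Flow assignment:
  0 → 1: 14/14
  1 → 2: 7/16
  1 → 4: 7/14
  2 → 3: 7/7
  3 → 10: 7/11
  4 → 8: 7/14
  8 → 9: 7/16
  9 → 10: 7/19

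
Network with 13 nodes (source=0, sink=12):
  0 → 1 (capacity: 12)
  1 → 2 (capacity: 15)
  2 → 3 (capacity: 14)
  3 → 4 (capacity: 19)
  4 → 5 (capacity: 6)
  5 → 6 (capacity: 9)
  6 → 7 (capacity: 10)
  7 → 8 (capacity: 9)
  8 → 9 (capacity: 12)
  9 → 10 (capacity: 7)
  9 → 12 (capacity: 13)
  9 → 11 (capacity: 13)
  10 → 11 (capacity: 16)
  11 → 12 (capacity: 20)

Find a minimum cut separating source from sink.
Min cut value = 6, edges: (4,5)

Min cut value: 6
Partition: S = [0, 1, 2, 3, 4], T = [5, 6, 7, 8, 9, 10, 11, 12]
Cut edges: (4,5)

By max-flow min-cut theorem, max flow = min cut = 6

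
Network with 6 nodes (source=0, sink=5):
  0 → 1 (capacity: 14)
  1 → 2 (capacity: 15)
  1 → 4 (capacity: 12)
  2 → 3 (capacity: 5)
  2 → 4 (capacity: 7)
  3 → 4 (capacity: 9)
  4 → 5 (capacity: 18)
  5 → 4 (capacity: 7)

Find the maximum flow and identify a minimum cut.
Max flow = 14, Min cut edges: (0,1)

Maximum flow: 14
Minimum cut: (0,1)
Partition: S = [0], T = [1, 2, 3, 4, 5]

Max-flow min-cut theorem verified: both equal 14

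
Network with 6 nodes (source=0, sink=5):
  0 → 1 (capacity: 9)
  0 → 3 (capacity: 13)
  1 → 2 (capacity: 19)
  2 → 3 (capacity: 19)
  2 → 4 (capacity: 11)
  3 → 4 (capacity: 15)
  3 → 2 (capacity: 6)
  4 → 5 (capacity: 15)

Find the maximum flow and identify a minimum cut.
Max flow = 15, Min cut edges: (4,5)

Maximum flow: 15
Minimum cut: (4,5)
Partition: S = [0, 1, 2, 3, 4], T = [5]

Max-flow min-cut theorem verified: both equal 15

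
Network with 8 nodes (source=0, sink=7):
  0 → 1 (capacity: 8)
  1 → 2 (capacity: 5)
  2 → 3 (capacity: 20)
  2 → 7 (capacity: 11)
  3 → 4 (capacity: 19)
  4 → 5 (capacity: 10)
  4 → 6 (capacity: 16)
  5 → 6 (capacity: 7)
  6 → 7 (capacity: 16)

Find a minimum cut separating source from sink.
Min cut value = 5, edges: (1,2)

Min cut value: 5
Partition: S = [0, 1], T = [2, 3, 4, 5, 6, 7]
Cut edges: (1,2)

By max-flow min-cut theorem, max flow = min cut = 5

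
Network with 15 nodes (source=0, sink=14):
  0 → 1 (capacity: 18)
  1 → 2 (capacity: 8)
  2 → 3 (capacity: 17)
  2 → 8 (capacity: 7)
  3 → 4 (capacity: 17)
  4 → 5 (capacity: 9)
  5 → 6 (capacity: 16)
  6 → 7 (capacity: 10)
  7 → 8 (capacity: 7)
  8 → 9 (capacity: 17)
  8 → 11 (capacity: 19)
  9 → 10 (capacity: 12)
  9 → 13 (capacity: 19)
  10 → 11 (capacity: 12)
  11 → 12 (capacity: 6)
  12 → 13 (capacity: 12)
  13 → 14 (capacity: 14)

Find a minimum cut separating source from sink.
Min cut value = 8, edges: (1,2)

Min cut value: 8
Partition: S = [0, 1], T = [2, 3, 4, 5, 6, 7, 8, 9, 10, 11, 12, 13, 14]
Cut edges: (1,2)

By max-flow min-cut theorem, max flow = min cut = 8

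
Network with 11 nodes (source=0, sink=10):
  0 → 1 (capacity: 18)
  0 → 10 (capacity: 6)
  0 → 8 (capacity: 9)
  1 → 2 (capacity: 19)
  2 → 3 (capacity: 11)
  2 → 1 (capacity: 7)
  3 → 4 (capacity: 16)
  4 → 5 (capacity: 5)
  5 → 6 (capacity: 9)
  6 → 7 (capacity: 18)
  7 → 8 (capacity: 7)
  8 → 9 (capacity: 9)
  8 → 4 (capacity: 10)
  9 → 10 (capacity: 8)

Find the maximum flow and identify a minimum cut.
Max flow = 14, Min cut edges: (0,10), (9,10)

Maximum flow: 14
Minimum cut: (0,10), (9,10)
Partition: S = [0, 1, 2, 3, 4, 5, 6, 7, 8, 9], T = [10]

Max-flow min-cut theorem verified: both equal 14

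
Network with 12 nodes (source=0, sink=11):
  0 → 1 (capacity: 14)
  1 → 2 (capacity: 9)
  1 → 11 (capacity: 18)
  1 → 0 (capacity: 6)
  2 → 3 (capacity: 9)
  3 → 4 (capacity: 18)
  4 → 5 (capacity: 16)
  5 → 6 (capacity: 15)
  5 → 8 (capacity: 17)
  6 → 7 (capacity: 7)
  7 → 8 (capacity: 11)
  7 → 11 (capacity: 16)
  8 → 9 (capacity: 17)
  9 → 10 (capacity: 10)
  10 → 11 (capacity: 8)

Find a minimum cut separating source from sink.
Min cut value = 14, edges: (0,1)

Min cut value: 14
Partition: S = [0], T = [1, 2, 3, 4, 5, 6, 7, 8, 9, 10, 11]
Cut edges: (0,1)

By max-flow min-cut theorem, max flow = min cut = 14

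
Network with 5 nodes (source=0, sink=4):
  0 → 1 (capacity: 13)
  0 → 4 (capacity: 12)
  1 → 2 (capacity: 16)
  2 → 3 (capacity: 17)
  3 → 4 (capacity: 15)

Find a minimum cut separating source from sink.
Min cut value = 25, edges: (0,1), (0,4)

Min cut value: 25
Partition: S = [0], T = [1, 2, 3, 4]
Cut edges: (0,1), (0,4)

By max-flow min-cut theorem, max flow = min cut = 25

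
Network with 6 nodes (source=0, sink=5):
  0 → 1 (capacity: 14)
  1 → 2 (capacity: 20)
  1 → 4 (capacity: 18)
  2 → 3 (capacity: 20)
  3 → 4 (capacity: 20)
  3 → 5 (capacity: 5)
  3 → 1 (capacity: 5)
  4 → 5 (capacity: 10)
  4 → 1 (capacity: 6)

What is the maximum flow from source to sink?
Maximum flow = 14

Max flow: 14

Flow assignment:
  0 → 1: 14/14
  1 → 2: 4/20
  1 → 4: 10/18
  2 → 3: 4/20
  3 → 5: 4/5
  4 → 5: 10/10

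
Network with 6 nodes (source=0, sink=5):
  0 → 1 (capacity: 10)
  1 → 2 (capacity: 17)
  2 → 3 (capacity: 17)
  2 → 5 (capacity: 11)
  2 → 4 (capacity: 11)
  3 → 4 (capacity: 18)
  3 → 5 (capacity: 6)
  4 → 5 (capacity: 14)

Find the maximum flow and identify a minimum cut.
Max flow = 10, Min cut edges: (0,1)

Maximum flow: 10
Minimum cut: (0,1)
Partition: S = [0], T = [1, 2, 3, 4, 5]

Max-flow min-cut theorem verified: both equal 10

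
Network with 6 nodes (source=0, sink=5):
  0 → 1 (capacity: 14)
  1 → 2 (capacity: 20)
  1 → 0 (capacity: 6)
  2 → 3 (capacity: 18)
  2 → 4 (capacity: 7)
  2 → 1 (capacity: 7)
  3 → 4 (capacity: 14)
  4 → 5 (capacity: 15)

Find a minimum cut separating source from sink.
Min cut value = 14, edges: (0,1)

Min cut value: 14
Partition: S = [0], T = [1, 2, 3, 4, 5]
Cut edges: (0,1)

By max-flow min-cut theorem, max flow = min cut = 14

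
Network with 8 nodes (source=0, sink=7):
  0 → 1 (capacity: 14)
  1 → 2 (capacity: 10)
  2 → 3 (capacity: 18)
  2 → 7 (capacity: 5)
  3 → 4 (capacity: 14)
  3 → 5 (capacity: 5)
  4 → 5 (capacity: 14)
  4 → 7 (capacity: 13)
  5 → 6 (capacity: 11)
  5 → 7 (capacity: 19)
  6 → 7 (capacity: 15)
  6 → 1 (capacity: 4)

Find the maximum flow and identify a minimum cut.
Max flow = 10, Min cut edges: (1,2)

Maximum flow: 10
Minimum cut: (1,2)
Partition: S = [0, 1], T = [2, 3, 4, 5, 6, 7]

Max-flow min-cut theorem verified: both equal 10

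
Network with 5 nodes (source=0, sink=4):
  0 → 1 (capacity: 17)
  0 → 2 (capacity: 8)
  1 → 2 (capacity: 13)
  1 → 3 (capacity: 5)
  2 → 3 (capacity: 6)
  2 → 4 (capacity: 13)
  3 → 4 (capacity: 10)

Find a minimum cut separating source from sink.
Min cut value = 23, edges: (2,4), (3,4)

Min cut value: 23
Partition: S = [0, 1, 2, 3], T = [4]
Cut edges: (2,4), (3,4)

By max-flow min-cut theorem, max flow = min cut = 23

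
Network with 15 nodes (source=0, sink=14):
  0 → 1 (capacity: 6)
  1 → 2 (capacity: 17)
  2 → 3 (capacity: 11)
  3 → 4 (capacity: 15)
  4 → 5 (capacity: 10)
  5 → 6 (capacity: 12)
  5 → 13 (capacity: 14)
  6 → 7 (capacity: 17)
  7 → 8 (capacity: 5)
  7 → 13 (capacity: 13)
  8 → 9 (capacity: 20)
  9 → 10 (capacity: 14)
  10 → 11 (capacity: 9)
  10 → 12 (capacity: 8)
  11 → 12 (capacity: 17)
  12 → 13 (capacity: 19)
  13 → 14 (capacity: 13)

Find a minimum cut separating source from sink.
Min cut value = 6, edges: (0,1)

Min cut value: 6
Partition: S = [0], T = [1, 2, 3, 4, 5, 6, 7, 8, 9, 10, 11, 12, 13, 14]
Cut edges: (0,1)

By max-flow min-cut theorem, max flow = min cut = 6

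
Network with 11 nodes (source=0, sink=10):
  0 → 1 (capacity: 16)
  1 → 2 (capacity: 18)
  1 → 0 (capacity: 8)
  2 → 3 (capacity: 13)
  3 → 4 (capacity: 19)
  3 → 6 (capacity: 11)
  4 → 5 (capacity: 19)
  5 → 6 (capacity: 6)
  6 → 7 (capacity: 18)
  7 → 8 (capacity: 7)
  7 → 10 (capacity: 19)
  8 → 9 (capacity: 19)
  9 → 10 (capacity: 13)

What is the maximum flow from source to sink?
Maximum flow = 13

Max flow: 13

Flow assignment:
  0 → 1: 13/16
  1 → 2: 13/18
  2 → 3: 13/13
  3 → 4: 2/19
  3 → 6: 11/11
  4 → 5: 2/19
  5 → 6: 2/6
  6 → 7: 13/18
  7 → 10: 13/19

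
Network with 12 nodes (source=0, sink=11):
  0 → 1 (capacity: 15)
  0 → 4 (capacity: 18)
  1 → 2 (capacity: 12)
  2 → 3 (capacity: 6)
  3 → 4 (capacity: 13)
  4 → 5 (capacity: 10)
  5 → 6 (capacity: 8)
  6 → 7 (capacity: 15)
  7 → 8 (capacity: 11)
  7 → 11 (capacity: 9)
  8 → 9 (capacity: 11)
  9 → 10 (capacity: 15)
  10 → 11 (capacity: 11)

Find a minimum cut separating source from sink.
Min cut value = 8, edges: (5,6)

Min cut value: 8
Partition: S = [0, 1, 2, 3, 4, 5], T = [6, 7, 8, 9, 10, 11]
Cut edges: (5,6)

By max-flow min-cut theorem, max flow = min cut = 8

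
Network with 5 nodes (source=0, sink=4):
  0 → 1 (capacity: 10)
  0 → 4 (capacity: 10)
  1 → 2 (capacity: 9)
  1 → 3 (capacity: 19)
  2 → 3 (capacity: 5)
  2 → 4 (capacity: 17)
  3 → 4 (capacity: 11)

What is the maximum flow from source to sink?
Maximum flow = 20

Max flow: 20

Flow assignment:
  0 → 1: 10/10
  0 → 4: 10/10
  1 → 2: 9/9
  1 → 3: 1/19
  2 → 4: 9/17
  3 → 4: 1/11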